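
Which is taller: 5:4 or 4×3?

5:4 = 1.25 and 4×3 = 1.333; 1.333 > 1.25. The smaller width-to-height ratio is the taller frame.

5:4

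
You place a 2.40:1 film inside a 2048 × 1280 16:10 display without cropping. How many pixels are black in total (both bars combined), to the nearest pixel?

2.40:1 (2.400) > 16:10 (1.600), so the film fills the width.
That makes the image 853.3333 px tall (2048 / 2.400).
Leftover height: 1280 − 853.3333 = 426.6667 px.
Across the 2048-px span: 426.6667 × 2048 ≈ 873813 px.

873813 pixels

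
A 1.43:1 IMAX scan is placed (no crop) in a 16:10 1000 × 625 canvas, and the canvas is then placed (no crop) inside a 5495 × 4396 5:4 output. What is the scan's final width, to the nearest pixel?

4911 px

Inside the 1000×625 canvas the scan is height-limited at 893.75 × 625.00.
16:10 in 5495×4396: fills the width, so the intermediate becomes 5495.00 × 3434.38 — a scale of ×5.4950.
The scan scales with it: width 893.75 × 5.4950 ≈ 4911.16.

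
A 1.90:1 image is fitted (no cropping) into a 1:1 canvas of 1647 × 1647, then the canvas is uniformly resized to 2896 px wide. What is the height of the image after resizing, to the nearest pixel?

At 1647×1647 the image is width-limited, so height = 1647 / 1.900 ≈ 866.84 px.
Scaling 1647 → 2896 is ×1.7583, so the height becomes 866.84 × 1.7583 ≈ 1524.21 px.

1524 px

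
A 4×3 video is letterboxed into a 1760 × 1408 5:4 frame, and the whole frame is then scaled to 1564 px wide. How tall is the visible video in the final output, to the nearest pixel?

1173 px

Fitted into 1760×1408, the video spans the width; its height is 1760 × 3/4 ≈ 1320.00 px.
Resizing to 1564 px wide multiplies everything by 0.8886: 1320.00 → 1173.00 px.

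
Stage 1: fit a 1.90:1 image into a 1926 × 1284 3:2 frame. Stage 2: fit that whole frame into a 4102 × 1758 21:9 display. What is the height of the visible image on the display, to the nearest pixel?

1388 px

First fit — 1.90:1 into 1926×1284 spans the width: 1926.00 × 1013.68.
Second fit — the 3:2 canvas into 4102×1758 spans the height: 2637.00 × 1758.00 (×1.3692 from 1926×1284).
Applying the same ×1.3692: 1013.68 → 1387.89.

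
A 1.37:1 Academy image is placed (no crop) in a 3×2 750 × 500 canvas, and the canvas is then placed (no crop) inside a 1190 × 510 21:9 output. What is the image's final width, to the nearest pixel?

1.37:1 Academy in 750×500: fills the height, so the image is 685.00 × 500.00.
Second fit — the 3×2 canvas into 1190×510 spans the height: 765.00 × 510.00 (×1.0200 from 750×500).
Applying the same ×1.0200: 685.00 → 698.70.

699 px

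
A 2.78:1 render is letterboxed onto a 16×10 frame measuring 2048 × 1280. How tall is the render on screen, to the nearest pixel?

737 px

Since 2.780 > 1.600, the render is width-limited.
Content height = 2048 / 2.780 ≈ 736.69 px.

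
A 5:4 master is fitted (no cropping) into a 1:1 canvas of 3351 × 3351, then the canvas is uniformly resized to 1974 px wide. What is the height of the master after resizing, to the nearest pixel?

1579 px

At 3351×3351 the master is width-limited, so height = 3351 × 4/5 ≈ 2680.80 px.
Scaling 3351 → 1974 is ×0.5891, so the height becomes 2680.80 × 0.5891 ≈ 1579.20 px.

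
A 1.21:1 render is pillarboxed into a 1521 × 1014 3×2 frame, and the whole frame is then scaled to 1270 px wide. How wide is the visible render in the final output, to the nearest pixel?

In the 1521×1014 frame the render fills the height: width = 1014 × 1.210 ≈ 1226.94 px.
Resizing to 1270 px wide multiplies everything by 0.8350: 1226.94 → 1024.47 px.

1024 px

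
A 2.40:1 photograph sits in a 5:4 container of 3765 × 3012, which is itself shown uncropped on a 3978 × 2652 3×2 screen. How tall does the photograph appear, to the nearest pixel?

1381 px

Inside the 3765×3012 canvas the photograph is width-limited at 3765.00 × 1568.75.
Second fit — the 5:4 canvas into 3978×2652 spans the height: 3315.00 × 2652.00 (×0.8805 from 3765×3012).
Applying the same ×0.8805: 1568.75 → 1381.25.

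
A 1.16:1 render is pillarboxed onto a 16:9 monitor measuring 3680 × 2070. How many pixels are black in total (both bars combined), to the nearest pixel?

Since 1.160 < 1.778, the render is height-limited.
The render is 2070 × 1.160 ≈ 2401.2000 px wide.
3680 − 2401.2000 = 1278.8000 px of bars.
Bar area = 1278.8000 × 2070 ≈ 2647116 px.

2647116 pixels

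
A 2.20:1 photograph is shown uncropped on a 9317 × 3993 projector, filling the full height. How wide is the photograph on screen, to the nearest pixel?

8785 px

The photograph is 3993 × 2.200 ≈ 8784.60 px wide.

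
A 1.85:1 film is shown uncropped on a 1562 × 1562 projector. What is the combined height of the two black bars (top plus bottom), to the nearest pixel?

1.85:1 is wider than 1:1, so it spans the full width.
The film is 1562 / 1.850 ≈ 844.32 px tall.
Leftover height: 1562 − 844.32 = 717.68 px.

718 px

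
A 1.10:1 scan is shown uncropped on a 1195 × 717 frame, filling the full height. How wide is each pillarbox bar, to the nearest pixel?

203 px

That makes the image 788.70 px wide (717 × 1.100).
Leftover width: 1195 − 788.70 = 406.30 px → 203.15 each side.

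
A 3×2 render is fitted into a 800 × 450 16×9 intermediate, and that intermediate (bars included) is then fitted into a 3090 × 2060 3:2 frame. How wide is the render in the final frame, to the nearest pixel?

Inside the 800×450 canvas the render is height-limited at 675.00 × 450.00.
The 16×9 canvas is width-limited in 3090×2060, giving 3090.00 × 1738.12; scale factor 3.8625.
Applying the same ×3.8625: 675.00 → 2607.19.

2607 px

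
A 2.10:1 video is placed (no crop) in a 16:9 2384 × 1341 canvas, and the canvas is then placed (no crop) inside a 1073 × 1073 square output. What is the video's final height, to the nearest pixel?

2.10:1 in 2384×1341: fills the width, so the video is 2384.00 × 1135.24.
Second fit — the 16:9 canvas into 1073×1073 spans the width: 1073.00 × 603.56 (×0.4501 from 2384×1341).
The video scales with it: height 1135.24 × 0.4501 ≈ 510.95.

511 px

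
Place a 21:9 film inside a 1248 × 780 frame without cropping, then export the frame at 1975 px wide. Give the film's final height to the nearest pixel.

Fitted into 1248×780, the film spans the width; its height is 1248 × 9/21 ≈ 534.86 px.
Resizing to 1975 px wide multiplies everything by 1.5825: 534.86 → 846.43 px.

846 px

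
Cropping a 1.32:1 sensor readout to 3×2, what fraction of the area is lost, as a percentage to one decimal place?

12.0%

Going from 1.32:1 to 3×2 means cutting height while keeping width.
(1.320)/(1.500) ≈ 0.880 of the area survives, leaving 12.00% discarded.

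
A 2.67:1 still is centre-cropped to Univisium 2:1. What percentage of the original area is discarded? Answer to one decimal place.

25.1%

Univisium 2:1 is narrower than 2.67:1, so the crop keeps the full height and trims the width.
Fraction kept = (2.000)/(2.670) ≈ 74.91%, so 25.09% is lost.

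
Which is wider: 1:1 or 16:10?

1 and 16:10 = 1.6; 1.6 > 1.

16:10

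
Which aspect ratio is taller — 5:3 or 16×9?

5:3

5:3 = 1.667 and 16×9 = 1.778; 1.778 > 1.667. The smaller width-to-height ratio is the taller frame.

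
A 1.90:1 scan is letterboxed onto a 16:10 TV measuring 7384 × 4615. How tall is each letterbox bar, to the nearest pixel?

364 px

1.90:1 is wider than 16:10, so it spans the full width.
The scan is 7384 / 1.900 ≈ 3886.32 px tall.
Black = 4615 − 3886.32 = 728.68 px, or 364.34 per bar.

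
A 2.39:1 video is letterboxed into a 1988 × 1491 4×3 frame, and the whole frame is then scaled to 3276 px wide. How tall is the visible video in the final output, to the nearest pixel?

1371 px

In the 1988×1491 frame the video fills the width: height = 1988 / 2.390 ≈ 831.80 px.
The frame scales by 3276/1988 = 1.6479; 831.80 × 1.6479 ≈ 1370.71 px.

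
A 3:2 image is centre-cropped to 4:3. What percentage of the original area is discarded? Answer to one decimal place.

The height stays; only width is cut (since 4:3 is narrower than 3:2).
(1.333)/(1.500) ≈ 0.889 of the area survives, leaving 11.11% discarded.

11.1%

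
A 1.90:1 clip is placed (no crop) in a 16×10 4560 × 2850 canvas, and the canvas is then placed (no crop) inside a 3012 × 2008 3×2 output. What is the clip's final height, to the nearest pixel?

1585 px

First fit — 1.90:1 into 4560×2850 spans the width: 4560.00 × 2400.00.
Second fit — the 16×10 canvas into 3012×2008 spans the width: 3012.00 × 1882.50 (×0.6605 from 4560×2850).
So the clip's height is 2400.00 × 0.6605 ≈ 1585.26.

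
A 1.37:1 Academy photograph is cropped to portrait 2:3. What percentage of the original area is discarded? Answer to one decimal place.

51.3%

The height stays; only width is cut (since portrait 2:3 is narrower than 1.37:1 Academy).
Fraction kept = (0.667)/(1.370) ≈ 48.66%, so 51.34% is lost.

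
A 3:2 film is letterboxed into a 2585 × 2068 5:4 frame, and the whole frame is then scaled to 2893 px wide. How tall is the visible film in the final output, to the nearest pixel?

1929 px

In the 2585×2068 frame the film fills the width: height = 2585 × 2/3 ≈ 1723.33 px.
Scaling 2585 → 2893 is ×1.1191, so the height becomes 1723.33 × 1.1191 ≈ 1928.67 px.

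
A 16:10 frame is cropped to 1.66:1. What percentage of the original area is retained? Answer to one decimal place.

Going from 16:10 to 1.66:1 means cutting height while keeping width.
Area ratio = (1.600)/(1.660) = 96.39% retained.

96.4%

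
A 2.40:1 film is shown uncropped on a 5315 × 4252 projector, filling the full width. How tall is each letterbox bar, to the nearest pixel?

1019 px

The film is 5315 / 2.400 ≈ 2214.58 px tall.
Black = 4252 − 2214.58 = 2037.42 px, or 1018.71 per bar.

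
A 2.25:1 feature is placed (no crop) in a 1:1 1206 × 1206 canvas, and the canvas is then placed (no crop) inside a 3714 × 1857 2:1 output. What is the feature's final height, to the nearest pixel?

First fit — 2.25:1 into 1206×1206 spans the width: 1206.00 × 536.00.
1:1 in 3714×1857: fills the height, so the intermediate becomes 1857.00 × 1857.00 — a scale of ×1.5398.
So the feature's height is 536.00 × 1.5398 ≈ 825.33.

825 px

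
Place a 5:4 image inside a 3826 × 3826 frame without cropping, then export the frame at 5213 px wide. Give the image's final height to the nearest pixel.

4170 px

At 3826×3826 the image is width-limited, so height = 3826 × 4/5 ≈ 3060.80 px.
Resizing to 5213 px wide multiplies everything by 1.3625: 3060.80 → 4170.40 px.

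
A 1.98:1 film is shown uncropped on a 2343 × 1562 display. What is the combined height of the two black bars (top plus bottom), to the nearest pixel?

379 px

Since 1.980 > 1.500, the film is width-limited.
That makes the image 1183.33 px tall (2343 / 1.980).
Black = 1562 − 1183.33 = 378.67 px.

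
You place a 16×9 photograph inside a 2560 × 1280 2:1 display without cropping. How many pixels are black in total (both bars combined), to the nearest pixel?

364089 pixels

16×9 is narrower than 2:1, so it spans the full height.
That makes the image 2275.5556 px wide (1280 × 16/9).
2560 − 2275.5556 = 284.4444 px of bars.
Across the 1280-px span: 284.4444 × 1280 ≈ 364089 px.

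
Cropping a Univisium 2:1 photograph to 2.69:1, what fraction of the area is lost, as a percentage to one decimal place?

25.7%

The width stays; only height is cut (since 2.69:1 is wider than Univisium 2:1).
Area ratio = (2.000)/(2.690) = 74.35%; the remaining 25.65% is cropped out.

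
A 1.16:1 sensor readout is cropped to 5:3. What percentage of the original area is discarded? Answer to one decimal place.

30.4%

The width stays; only height is cut (since 5:3 is wider than 1.16:1).
Area ratio = (1.160)/(1.667) = 69.60%; the remaining 30.40% is cropped out.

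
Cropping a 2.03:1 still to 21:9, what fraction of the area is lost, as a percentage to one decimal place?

13.0%

The width stays; only height is cut (since 21:9 is wider than 2.03:1).
Area ratio = (2.030)/(2.333) = 87.00%; the remaining 13.00% is cropped out.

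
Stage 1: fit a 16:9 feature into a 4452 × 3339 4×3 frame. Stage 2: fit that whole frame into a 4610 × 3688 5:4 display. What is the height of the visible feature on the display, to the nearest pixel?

2593 px

First fit — 16:9 into 4452×3339 spans the width: 4452.00 × 2504.25.
4×3 in 4610×3688: fills the width, so the intermediate becomes 4610.00 × 3457.50 — a scale of ×1.0355.
The feature scales with it: height 2504.25 × 1.0355 ≈ 2593.12.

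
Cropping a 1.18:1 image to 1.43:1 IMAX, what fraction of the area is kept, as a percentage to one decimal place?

82.5%

Going from 1.18:1 to 1.43:1 IMAX means cutting height while keeping width.
Fraction kept = (1.180)/(1.430) ≈ 82.52%.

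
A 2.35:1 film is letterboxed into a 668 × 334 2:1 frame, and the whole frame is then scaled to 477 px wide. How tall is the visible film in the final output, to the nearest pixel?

203 px

At 668×334 the film is width-limited, so height = 668 / 2.350 ≈ 284.26 px.
Resizing to 477 px wide multiplies everything by 0.7141: 284.26 → 202.98 px.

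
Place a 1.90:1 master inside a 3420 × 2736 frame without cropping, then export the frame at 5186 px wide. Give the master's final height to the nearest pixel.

Fitted into 3420×2736, the master spans the width; its height is 3420 / 1.900 ≈ 1800.00 px.
Scaling 3420 → 5186 is ×1.5164, so the height becomes 1800.00 × 1.5164 ≈ 2729.47 px.

2729 px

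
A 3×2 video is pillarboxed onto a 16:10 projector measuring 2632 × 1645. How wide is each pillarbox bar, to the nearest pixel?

82 px

3×2 (1.500) < 16:10 (1.600), so the video fills the height.
That makes the image 2467.50 px wide (1645 × 3/2).
Leftover width: 2632 − 2467.50 = 164.50 px → 82.25 each side.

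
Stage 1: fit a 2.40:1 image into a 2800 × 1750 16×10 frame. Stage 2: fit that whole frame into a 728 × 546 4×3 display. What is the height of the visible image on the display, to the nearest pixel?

Inside the 2800×1750 canvas the image is width-limited at 2800.00 × 1166.67.
The 16×10 canvas is width-limited in 728×546, giving 728.00 × 455.00; scale factor 0.2600.
Applying the same ×0.2600: 1166.67 → 303.33.

303 px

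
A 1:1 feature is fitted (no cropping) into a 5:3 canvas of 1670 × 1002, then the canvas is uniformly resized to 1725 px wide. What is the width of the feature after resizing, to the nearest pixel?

1035 px

Fitted into 1670×1002, the feature spans the height; its width is 1002 × 1/1 ≈ 1002.00 px.
Resizing to 1725 px wide multiplies everything by 1.0329: 1002.00 → 1035.00 px.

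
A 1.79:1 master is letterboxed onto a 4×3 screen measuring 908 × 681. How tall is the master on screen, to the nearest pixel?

1.79:1 (1.790) > 4×3 (1.333), so the master fills the width.
Content height = 908 / 1.790 ≈ 507.26 px.

507 px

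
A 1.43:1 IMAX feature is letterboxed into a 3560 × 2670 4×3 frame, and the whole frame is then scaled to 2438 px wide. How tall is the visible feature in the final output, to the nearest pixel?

At 3560×2670 the feature is width-limited, so height = 3560 / 1.430 ≈ 2489.51 px.
Scaling 3560 → 2438 is ×0.6848, so the height becomes 2489.51 × 0.6848 ≈ 1704.90 px.

1705 px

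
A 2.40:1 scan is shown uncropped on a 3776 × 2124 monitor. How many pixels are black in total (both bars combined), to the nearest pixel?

2079317 pixels

Since 2.400 > 1.778, the scan is width-limited.
That makes the image 1573.3333 px tall (3776 / 2.400).
2124 − 1573.3333 = 550.6667 px of bars.
Bar area = 550.6667 × 3776 ≈ 2079317 px.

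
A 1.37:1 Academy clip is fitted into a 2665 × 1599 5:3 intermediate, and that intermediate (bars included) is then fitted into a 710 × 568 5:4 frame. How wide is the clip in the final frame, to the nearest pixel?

584 px

First fit — 1.37:1 Academy into 2665×1599 spans the height: 2190.63 × 1599.00.
5:3 in 710×568: fills the width, so the intermediate becomes 710.00 × 426.00 — a scale of ×0.2664.
Applying the same ×0.2664: 2190.63 → 583.62.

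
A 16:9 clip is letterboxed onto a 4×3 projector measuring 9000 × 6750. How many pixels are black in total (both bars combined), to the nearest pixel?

15187500 pixels

Since 1.778 > 1.333, the clip is width-limited.
The clip is 9000 × 9/16 ≈ 5062.5000 px tall.
6750 − 5062.5000 = 1687.5000 px of bars.
Across the 9000-px span: 1687.5000 × 9000 ≈ 15187500 px.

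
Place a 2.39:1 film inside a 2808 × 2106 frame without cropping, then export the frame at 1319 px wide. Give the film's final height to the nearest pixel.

552 px

At 2808×2106 the film is width-limited, so height = 2808 / 2.390 ≈ 1174.90 px.
Scaling 2808 → 1319 is ×0.4697, so the height becomes 1174.90 × 0.4697 ≈ 551.88 px.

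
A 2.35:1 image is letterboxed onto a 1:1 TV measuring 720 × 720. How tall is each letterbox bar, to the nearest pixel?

207 px

2.35:1 is wider than 1:1, so it spans the full width.
Content height = 720 / 2.350 ≈ 306.38 px.
Leftover height: 720 − 306.38 = 413.62 px → 206.81 each side.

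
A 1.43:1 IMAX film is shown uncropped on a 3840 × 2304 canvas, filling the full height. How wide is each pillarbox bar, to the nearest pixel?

The film is 2304 × 1.430 ≈ 3294.72 px wide.
Leftover width: 3840 − 3294.72 = 545.28 px → 272.64 each side.

273 px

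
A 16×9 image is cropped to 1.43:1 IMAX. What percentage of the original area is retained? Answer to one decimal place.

Going from 16×9 to 1.43:1 IMAX means cutting width while keeping height.
Fraction kept = (1.430)/(1.778) ≈ 80.44%.

80.4%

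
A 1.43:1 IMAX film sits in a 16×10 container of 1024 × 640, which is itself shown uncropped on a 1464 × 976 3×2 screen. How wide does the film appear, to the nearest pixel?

1308 px

First fit — 1.43:1 IMAX into 1024×640 spans the height: 915.20 × 640.00.
16×10 in 1464×976: fills the width, so the intermediate becomes 1464.00 × 915.00 — a scale of ×1.4297.
The film scales with it: width 915.20 × 1.4297 ≈ 1308.45.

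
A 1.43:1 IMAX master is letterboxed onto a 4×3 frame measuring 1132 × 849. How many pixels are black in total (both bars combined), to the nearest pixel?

Since 1.430 > 1.333, the master is width-limited.
That makes the image 791.6084 px tall (1132 / 1.430).
849 − 791.6084 = 57.3916 px of bars.
Across the 1132-px span: 57.3916 × 1132 ≈ 64967 px.

64967 pixels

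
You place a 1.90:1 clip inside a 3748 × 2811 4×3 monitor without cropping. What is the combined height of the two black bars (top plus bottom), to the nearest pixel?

838 px

1.90:1 (1.900) > 4×3 (1.333), so the clip fills the width.
That makes the image 1972.63 px tall (3748 / 1.900).
Leftover height: 2811 − 1972.63 = 838.37 px.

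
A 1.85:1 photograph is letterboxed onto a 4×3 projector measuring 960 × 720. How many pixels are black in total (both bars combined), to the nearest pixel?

193038 pixels

1.85:1 is wider than 4×3, so it spans the full width.
That makes the image 518.9189 px tall (960 / 1.850).
Black = 720 − 518.9189 = 201.0811 px.
Bar area = 201.0811 × 960 ≈ 193038 px.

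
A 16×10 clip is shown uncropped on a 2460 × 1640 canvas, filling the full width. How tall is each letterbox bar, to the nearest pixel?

51 px

Content height = 2460 × 10/16 ≈ 1537.50 px.
Leftover height: 1640 − 1537.50 = 102.50 px → 51.25 each side.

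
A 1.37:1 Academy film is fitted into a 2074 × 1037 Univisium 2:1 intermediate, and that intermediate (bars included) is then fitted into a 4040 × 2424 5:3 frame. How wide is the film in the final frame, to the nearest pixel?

Inside the 2074×1037 canvas the film is height-limited at 1420.69 × 1037.00.
The Univisium 2:1 canvas is width-limited in 4040×2424, giving 4040.00 × 2020.00; scale factor 1.9479.
The film scales with it: width 1420.69 × 1.9479 ≈ 2767.40.

2767 px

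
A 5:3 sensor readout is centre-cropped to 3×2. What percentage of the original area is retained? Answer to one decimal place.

90.0%

The height stays; only width is cut (since 3×2 is narrower than 5:3).
Area ratio = (1.500)/(1.667) = 90.00% retained.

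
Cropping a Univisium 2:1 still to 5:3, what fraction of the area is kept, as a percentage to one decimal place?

Going from Univisium 2:1 to 5:3 means cutting width while keeping height.
Area ratio = (1.667)/(2.000) = 83.33% retained.

83.3%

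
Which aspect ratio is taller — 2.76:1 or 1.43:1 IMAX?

1.43:1 IMAX

2.76 and 1.43; 2.76 > 1.43. The smaller width-to-height ratio is the taller frame.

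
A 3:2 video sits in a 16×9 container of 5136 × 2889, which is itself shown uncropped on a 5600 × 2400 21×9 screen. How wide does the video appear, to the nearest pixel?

3600 px

3:2 in 5136×2889: fills the height, so the video is 4333.50 × 2889.00.
Second fit — the 16×9 canvas into 5600×2400 spans the height: 4266.67 × 2400.00 (×0.8307 from 5136×2889).
The video scales with it: width 4333.50 × 0.8307 ≈ 3600.00.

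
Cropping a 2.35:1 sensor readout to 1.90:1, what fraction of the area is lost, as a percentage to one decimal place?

The height stays; only width is cut (since 1.90:1 is narrower than 2.35:1).
Fraction kept = (1.900)/(2.350) ≈ 80.85%, so 19.15% is lost.

19.1%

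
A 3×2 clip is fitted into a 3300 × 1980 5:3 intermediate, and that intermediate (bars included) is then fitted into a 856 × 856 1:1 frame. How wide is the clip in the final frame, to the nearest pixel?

First fit — 3×2 into 3300×1980 spans the height: 2970.00 × 1980.00.
5:3 in 856×856: fills the width, so the intermediate becomes 856.00 × 513.60 — a scale of ×0.2594.
The clip scales with it: width 2970.00 × 0.2594 ≈ 770.40.

770 px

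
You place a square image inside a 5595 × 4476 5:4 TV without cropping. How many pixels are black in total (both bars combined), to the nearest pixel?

5008644 pixels

Since 1.000 < 1.250, the image is height-limited.
Content width = 4476 × 1/1 ≈ 4476.0000 px.
Black = 5595 − 4476.0000 = 1119.0000 px.
Bar area = 1119.0000 × 4476 ≈ 5008644 px.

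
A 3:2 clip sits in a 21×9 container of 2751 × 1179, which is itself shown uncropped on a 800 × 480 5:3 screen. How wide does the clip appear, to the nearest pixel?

514 px

3:2 in 2751×1179: fills the height, so the clip is 1768.50 × 1179.00.
21×9 in 800×480: fills the width, so the intermediate becomes 800.00 × 342.86 — a scale of ×0.2908.
Applying the same ×0.2908: 1768.50 → 514.29.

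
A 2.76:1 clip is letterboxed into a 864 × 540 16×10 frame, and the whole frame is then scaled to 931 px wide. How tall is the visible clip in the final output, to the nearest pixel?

At 864×540 the clip is width-limited, so height = 864 / 2.760 ≈ 313.04 px.
The frame scales by 931/864 = 1.0775; 313.04 × 1.0775 ≈ 337.32 px.

337 px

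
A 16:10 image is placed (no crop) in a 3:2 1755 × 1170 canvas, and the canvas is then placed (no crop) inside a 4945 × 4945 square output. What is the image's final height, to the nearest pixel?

3091 px

First fit — 16:10 into 1755×1170 spans the width: 1755.00 × 1096.88.
The 3:2 canvas is width-limited in 4945×4945, giving 4945.00 × 3296.67; scale factor 2.8177.
The image scales with it: height 1096.88 × 2.8177 ≈ 3090.62.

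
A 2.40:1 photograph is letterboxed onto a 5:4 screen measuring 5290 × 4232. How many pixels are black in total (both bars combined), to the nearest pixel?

10727238 pixels

2.40:1 is wider than 5:4, so it spans the full width.
Content height = 5290 / 2.400 ≈ 2204.1667 px.
Leftover height: 4232 − 2204.1667 = 2027.8333 px.
That's 2027.8333 × 5290 ≈ 10727238 black pixels.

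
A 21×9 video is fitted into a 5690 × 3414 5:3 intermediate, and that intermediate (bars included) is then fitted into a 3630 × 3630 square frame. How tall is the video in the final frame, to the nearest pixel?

1556 px

First fit — 21×9 into 5690×3414 spans the width: 5690.00 × 2438.57.
Second fit — the 5:3 canvas into 3630×3630 spans the width: 3630.00 × 2178.00 (×0.6380 from 5690×3414).
So the video's height is 2438.57 × 0.6380 ≈ 1555.71.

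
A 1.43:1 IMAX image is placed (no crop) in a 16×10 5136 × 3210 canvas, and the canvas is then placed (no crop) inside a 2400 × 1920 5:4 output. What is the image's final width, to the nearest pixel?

2145 px

Inside the 5136×3210 canvas the image is height-limited at 4590.30 × 3210.00.
The 16×10 canvas is width-limited in 2400×1920, giving 2400.00 × 1500.00; scale factor 0.4673.
Applying the same ×0.4673: 4590.30 → 2145.00.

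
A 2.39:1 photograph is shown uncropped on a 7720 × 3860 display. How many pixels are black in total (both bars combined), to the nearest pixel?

2.39:1 (2.390) > Univisium 2:1 (2.000), so the photograph fills the width.
The photograph is 7720 / 2.390 ≈ 3230.1255 px tall.
Leftover height: 3860 − 3230.1255 = 629.8745 px.
Across the 7720-px span: 629.8745 × 7720 ≈ 4862631 px.

4862631 pixels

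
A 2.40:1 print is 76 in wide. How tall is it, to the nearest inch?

32 in

Height = 76 / 2.400 = 31.67.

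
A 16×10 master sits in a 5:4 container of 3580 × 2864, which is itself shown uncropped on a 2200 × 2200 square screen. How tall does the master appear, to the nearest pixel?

16×10 in 3580×2864: fills the width, so the master is 3580.00 × 2237.50.
5:4 in 2200×2200: fills the width, so the intermediate becomes 2200.00 × 1760.00 — a scale of ×0.6145.
Applying the same ×0.6145: 2237.50 → 1375.00.

1375 px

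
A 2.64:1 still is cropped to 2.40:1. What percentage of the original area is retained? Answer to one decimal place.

The height stays; only width is cut (since 2.40:1 is narrower than 2.64:1).
Area ratio = (2.400)/(2.640) = 90.91% retained.

90.9%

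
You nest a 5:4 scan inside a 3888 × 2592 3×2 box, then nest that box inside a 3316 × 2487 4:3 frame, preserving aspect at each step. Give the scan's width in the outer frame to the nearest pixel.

2763 px

First fit — 5:4 into 3888×2592 spans the height: 3240.00 × 2592.00.
The 3×2 canvas is width-limited in 3316×2487, giving 3316.00 × 2210.67; scale factor 0.8529.
The scan scales with it: width 3240.00 × 0.8529 ≈ 2763.33.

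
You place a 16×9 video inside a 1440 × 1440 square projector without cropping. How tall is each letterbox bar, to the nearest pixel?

315 px

16×9 is wider than square, so it spans the full width.
That makes the image 810.00 px tall (1440 × 9/16).
Black = 1440 − 810.00 = 630.00 px, or 315.00 per bar.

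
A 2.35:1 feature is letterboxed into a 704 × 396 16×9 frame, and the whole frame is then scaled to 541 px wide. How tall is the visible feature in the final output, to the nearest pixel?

230 px

Fitted into 704×396, the feature spans the width; its height is 704 / 2.350 ≈ 299.57 px.
Resizing to 541 px wide multiplies everything by 0.7685: 299.57 → 230.21 px.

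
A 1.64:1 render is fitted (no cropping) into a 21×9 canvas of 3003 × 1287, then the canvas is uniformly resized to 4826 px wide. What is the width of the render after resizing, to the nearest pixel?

3392 px

In the 3003×1287 frame the render fills the height: width = 1287 × 1.640 ≈ 2110.68 px.
The frame scales by 4826/3003 = 1.6071; 2110.68 × 1.6071 ≈ 3391.99 px.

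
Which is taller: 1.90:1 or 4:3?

4:3

1.9 and 4:3 = 1.333; 1.9 > 1.333. The smaller width-to-height ratio is the taller frame.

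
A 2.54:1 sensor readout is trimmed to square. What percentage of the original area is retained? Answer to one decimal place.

39.4%

The height stays; only width is cut (since square is narrower than 2.54:1).
(1.000)/(2.540) ≈ 0.394 of the area survives.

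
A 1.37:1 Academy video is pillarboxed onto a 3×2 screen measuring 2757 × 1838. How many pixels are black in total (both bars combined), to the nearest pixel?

439172 pixels

Since 1.370 < 1.500, the video is height-limited.
Content width = 1838 × 1.370 ≈ 2518.0600 px.
2757 − 2518.0600 = 238.9400 px of bars.
That's 238.9400 × 1838 ≈ 439172 black pixels.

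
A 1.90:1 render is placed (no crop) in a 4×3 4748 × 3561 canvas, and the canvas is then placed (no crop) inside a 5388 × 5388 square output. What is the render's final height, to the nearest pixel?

2836 px

1.90:1 in 4748×3561: fills the width, so the render is 4748.00 × 2498.95.
The 4×3 canvas is width-limited in 5388×5388, giving 5388.00 × 4041.00; scale factor 1.1348.
Applying the same ×1.1348: 2498.95 → 2835.79.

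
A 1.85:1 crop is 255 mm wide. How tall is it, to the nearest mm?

255 / 1.850 = 137.84.

138 mm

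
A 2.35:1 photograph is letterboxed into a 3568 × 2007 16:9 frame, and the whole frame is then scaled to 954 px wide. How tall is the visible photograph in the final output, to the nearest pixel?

At 3568×2007 the photograph is width-limited, so height = 3568 / 2.350 ≈ 1518.30 px.
Resizing to 954 px wide multiplies everything by 0.2674: 1518.30 → 405.96 px.

406 px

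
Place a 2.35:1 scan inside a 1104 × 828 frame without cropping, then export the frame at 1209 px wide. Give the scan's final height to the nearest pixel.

514 px

Fitted into 1104×828, the scan spans the width; its height is 1104 / 2.350 ≈ 469.79 px.
Scaling 1104 → 1209 is ×1.0951, so the height becomes 469.79 × 1.0951 ≈ 514.47 px.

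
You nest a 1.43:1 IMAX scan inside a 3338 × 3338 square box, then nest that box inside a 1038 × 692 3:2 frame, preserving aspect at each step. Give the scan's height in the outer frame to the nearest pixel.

Inside the 3338×3338 canvas the scan is width-limited at 3338.00 × 2334.27.
The square canvas is height-limited in 1038×692, giving 692.00 × 692.00; scale factor 0.2073.
The scan scales with it: height 2334.27 × 0.2073 ≈ 483.92.

484 px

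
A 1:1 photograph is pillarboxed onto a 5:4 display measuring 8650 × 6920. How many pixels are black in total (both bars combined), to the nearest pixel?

11971600 pixels

1:1 (1.000) < 5:4 (1.250), so the photograph fills the height.
The photograph is 6920 × 1/1 ≈ 6920.0000 px wide.
8650 − 6920.0000 = 1730.0000 px of bars.
Bar area = 1730.0000 × 6920 ≈ 11971600 px.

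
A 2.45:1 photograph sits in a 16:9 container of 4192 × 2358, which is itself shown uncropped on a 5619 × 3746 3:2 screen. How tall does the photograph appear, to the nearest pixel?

First fit — 2.45:1 into 4192×2358 spans the width: 4192.00 × 1711.02.
16:9 in 5619×3746: fills the width, so the intermediate becomes 5619.00 × 3160.69 — a scale of ×1.3404.
Applying the same ×1.3404: 1711.02 → 2293.47.

2293 px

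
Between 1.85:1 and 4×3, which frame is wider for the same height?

1.85 and 4×3 = 1.333; 1.85 > 1.333.

1.85:1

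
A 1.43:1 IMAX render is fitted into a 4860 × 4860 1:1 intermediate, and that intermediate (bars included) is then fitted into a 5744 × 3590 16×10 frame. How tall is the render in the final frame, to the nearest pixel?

First fit — 1.43:1 IMAX into 4860×4860 spans the width: 4860.00 × 3398.60.
The 1:1 canvas is height-limited in 5744×3590, giving 3590.00 × 3590.00; scale factor 0.7387.
Applying the same ×0.7387: 3398.60 → 2510.49.

2510 px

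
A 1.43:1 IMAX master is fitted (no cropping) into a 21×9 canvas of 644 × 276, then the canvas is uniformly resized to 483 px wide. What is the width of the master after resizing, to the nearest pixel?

296 px

At 644×276 the master is height-limited, so width = 276 × 1.430 ≈ 394.68 px.
Scaling 644 → 483 is ×0.7500, so the width becomes 394.68 × 0.7500 ≈ 296.01 px.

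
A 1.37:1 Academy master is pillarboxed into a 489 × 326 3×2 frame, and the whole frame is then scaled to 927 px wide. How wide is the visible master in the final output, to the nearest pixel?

847 px

At 489×326 the master is height-limited, so width = 326 × 1.370 ≈ 446.62 px.
The frame scales by 927/489 = 1.8957; 446.62 × 1.8957 ≈ 846.66 px.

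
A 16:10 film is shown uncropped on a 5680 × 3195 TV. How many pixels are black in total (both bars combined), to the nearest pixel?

Since 1.600 < 1.778, the film is height-limited.
That makes the image 5112.0000 px wide (3195 × 16/10).
Leftover width: 5680 − 5112.0000 = 568.0000 px.
Across the 3195-px span: 568.0000 × 3195 ≈ 1814760 px.

1814760 pixels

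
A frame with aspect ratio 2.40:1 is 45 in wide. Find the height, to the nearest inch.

19 in

45 / 2.400 = 18.75.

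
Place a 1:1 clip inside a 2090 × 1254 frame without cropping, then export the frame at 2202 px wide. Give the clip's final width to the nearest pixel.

1321 px

In the 2090×1254 frame the clip fills the height: width = 1254 × 1/1 ≈ 1254.00 px.
Scaling 2090 → 2202 is ×1.0536, so the width becomes 1254.00 × 1.0536 ≈ 1321.20 px.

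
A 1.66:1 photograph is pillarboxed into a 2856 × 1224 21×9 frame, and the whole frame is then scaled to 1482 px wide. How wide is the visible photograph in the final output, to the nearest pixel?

In the 2856×1224 frame the photograph fills the height: width = 1224 × 1.660 ≈ 2031.84 px.
The frame scales by 1482/2856 = 0.5189; 2031.84 × 0.5189 ≈ 1054.34 px.

1054 px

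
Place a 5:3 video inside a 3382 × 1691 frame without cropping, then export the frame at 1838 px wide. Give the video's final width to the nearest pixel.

1532 px

Fitted into 3382×1691, the video spans the height; its width is 1691 × 5/3 ≈ 2818.33 px.
Scaling 3382 → 1838 is ×0.5435, so the width becomes 2818.33 × 0.5435 ≈ 1531.67 px.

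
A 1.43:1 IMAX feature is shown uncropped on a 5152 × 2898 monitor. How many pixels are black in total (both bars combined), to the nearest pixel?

2920778 pixels

Since 1.430 < 1.778, the feature is height-limited.
Content width = 2898 × 1.430 ≈ 4144.1400 px.
5152 − 4144.1400 = 1007.8600 px of bars.
That's 1007.8600 × 2898 ≈ 2920778 black pixels.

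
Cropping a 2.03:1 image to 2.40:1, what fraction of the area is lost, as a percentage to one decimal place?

15.4%

2.40:1 is wider than 2.03:1, so the crop keeps the full width and trims the height.
Area ratio = (2.030)/(2.400) = 84.58%; the remaining 15.42% is cropped out.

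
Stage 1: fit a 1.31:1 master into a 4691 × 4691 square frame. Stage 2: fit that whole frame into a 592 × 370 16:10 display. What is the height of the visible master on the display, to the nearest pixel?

1.31:1 in 4691×4691: fills the width, so the master is 4691.00 × 3580.92.
square in 592×370: fills the height, so the intermediate becomes 370.00 × 370.00 — a scale of ×0.0789.
Applying the same ×0.0789: 3580.92 → 282.44.

282 px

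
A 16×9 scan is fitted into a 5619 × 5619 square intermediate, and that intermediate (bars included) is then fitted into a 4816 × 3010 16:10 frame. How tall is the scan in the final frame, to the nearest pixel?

1693 px

First fit — 16×9 into 5619×5619 spans the width: 5619.00 × 3160.69.
The square canvas is height-limited in 4816×3010, giving 3010.00 × 3010.00; scale factor 0.5357.
Applying the same ×0.5357: 3160.69 → 1693.12.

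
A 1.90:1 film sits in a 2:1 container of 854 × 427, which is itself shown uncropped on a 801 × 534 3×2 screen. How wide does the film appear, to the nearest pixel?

761 px

Inside the 854×427 canvas the film is height-limited at 811.30 × 427.00.
2:1 in 801×534: fills the width, so the intermediate becomes 801.00 × 400.50 — a scale of ×0.9379.
The film scales with it: width 811.30 × 0.9379 ≈ 760.95.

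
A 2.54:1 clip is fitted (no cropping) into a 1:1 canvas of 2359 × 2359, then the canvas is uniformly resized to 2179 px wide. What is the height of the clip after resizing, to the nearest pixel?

858 px

Fitted into 2359×2359, the clip spans the width; its height is 2359 / 2.540 ≈ 928.74 px.
The frame scales by 2179/2359 = 0.9237; 928.74 × 0.9237 ≈ 857.87 px.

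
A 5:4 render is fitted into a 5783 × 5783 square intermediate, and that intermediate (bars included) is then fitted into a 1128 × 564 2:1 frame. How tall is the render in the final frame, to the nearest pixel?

Inside the 5783×5783 canvas the render is width-limited at 5783.00 × 4626.40.
The square canvas is height-limited in 1128×564, giving 564.00 × 564.00; scale factor 0.0975.
So the render's height is 4626.40 × 0.0975 ≈ 451.20.

451 px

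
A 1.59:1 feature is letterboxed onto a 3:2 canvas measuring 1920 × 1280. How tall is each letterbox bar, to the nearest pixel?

36 px

1.59:1 (1.590) > 3:2 (1.500), so the feature fills the width.
The feature is 1920 / 1.590 ≈ 1207.55 px tall.
1280 − 1207.55 = 72.45 px of bars (36.23 each).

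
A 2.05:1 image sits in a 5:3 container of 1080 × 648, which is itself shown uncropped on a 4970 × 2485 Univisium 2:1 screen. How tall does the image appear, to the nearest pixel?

Inside the 1080×648 canvas the image is width-limited at 1080.00 × 526.83.
5:3 in 4970×2485: fills the height, so the intermediate becomes 4141.67 × 2485.00 — a scale of ×3.8349.
So the image's height is 526.83 × 3.8349 ≈ 2020.33.

2020 px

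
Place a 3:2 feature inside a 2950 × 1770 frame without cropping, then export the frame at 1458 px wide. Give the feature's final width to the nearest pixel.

1312 px

In the 2950×1770 frame the feature fills the height: width = 1770 × 3/2 ≈ 2655.00 px.
Resizing to 1458 px wide multiplies everything by 0.4942: 2655.00 → 1312.20 px.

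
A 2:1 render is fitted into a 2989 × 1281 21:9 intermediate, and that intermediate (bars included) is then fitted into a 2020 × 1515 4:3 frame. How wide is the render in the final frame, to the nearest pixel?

1731 px

Inside the 2989×1281 canvas the render is height-limited at 2562.00 × 1281.00.
21:9 in 2020×1515: fills the width, so the intermediate becomes 2020.00 × 865.71 — a scale of ×0.6758.
Applying the same ×0.6758: 2562.00 → 1731.43.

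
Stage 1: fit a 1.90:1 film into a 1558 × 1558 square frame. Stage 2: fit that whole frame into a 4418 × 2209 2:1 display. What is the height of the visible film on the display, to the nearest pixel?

1163 px

1.90:1 in 1558×1558: fills the width, so the film is 1558.00 × 820.00.
The square canvas is height-limited in 4418×2209, giving 2209.00 × 2209.00; scale factor 1.4178.
So the film's height is 820.00 × 1.4178 ≈ 1162.63.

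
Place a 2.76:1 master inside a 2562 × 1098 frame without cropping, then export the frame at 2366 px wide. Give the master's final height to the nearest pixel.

857 px

At 2562×1098 the master is width-limited, so height = 2562 / 2.760 ≈ 928.26 px.
Scaling 2562 → 2366 is ×0.9235, so the height becomes 928.26 × 0.9235 ≈ 857.25 px.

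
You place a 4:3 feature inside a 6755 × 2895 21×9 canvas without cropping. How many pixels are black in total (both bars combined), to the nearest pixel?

4:3 is narrower than 21×9, so it spans the full height.
That makes the image 3860.0000 px wide (2895 × 4/3).
6755 − 3860.0000 = 2895.0000 px of bars.
That's 2895.0000 × 2895 ≈ 8381025 black pixels.

8381025 pixels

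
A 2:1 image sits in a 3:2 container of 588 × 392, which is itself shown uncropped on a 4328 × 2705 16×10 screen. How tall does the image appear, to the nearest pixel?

2029 px

Inside the 588×392 canvas the image is width-limited at 588.00 × 294.00.
Second fit — the 3:2 canvas into 4328×2705 spans the height: 4057.50 × 2705.00 (×6.9005 from 588×392).
So the image's height is 294.00 × 6.9005 ≈ 2028.75.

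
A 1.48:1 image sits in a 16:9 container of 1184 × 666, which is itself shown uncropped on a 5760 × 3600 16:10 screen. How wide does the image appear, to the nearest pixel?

4795 px

Inside the 1184×666 canvas the image is height-limited at 985.68 × 666.00.
The 16:9 canvas is width-limited in 5760×3600, giving 5760.00 × 3240.00; scale factor 4.8649.
The image scales with it: width 985.68 × 4.8649 ≈ 4795.20.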